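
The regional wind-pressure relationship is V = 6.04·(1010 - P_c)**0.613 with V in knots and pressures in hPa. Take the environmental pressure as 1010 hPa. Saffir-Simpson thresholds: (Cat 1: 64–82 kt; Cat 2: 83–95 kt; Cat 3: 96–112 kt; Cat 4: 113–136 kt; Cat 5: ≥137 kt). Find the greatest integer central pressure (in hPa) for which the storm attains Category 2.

938 hPa

Category 2 begins at V = 83 kt.
Required ΔP = (83/6.04)^(1/0.613) = 13.742^1.631 ≈ 71.86 hPa.
P_c ≤ 1010 − 71.86 = 938.14, so the highest integer P_c is 938 hPa.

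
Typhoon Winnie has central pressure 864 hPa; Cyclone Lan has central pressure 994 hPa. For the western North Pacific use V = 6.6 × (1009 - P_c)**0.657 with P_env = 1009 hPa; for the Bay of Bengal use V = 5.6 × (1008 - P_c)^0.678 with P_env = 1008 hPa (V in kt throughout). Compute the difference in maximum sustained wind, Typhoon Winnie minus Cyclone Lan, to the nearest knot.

Typhoon Winnie: ΔP = 145; V ≈ 6.6 × 145^0.657 ≈ 173.61 kt.
Cyclone Lan: ΔP = 14; V ≈ 5.6 × 14^0.678 ≈ 33.52 kt.
Difference ≈ 173.61 − 33.52 = 140.09 → 140 kt.

140 kt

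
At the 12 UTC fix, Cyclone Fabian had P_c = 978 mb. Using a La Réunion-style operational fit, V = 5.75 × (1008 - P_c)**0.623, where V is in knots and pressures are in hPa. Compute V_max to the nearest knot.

ΔP = 1008 − 978 = 30 mb.
30^0.623 ≈ 8.322.
V ≈ 5.75 × 8.322 ≈ 47.9 kt.

48 kt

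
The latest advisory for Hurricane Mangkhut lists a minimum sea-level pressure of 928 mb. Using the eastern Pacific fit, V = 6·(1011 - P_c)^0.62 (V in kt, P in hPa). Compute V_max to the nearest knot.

93 kt

ΔP = 1011 − 928 = 83 mb.
83^0.62 ≈ 15.482.
V ≈ 6 × 15.482 ≈ 92.9 kt.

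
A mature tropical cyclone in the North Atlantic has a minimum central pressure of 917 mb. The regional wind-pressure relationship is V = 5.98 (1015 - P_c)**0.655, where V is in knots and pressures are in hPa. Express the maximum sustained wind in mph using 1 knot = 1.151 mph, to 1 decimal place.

ΔP = 1015 − 917 = 98 mb.
V ≈ 5.98 × 98^0.655 = 5.98 × 20.149 ≈ 120.491 kt.
120.491 × 1.151 ≈ 138.69 mph → 138.7 mph.

138.7 mph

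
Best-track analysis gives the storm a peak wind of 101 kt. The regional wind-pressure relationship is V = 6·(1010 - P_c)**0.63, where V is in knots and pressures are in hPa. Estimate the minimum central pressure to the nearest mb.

922 mb

ΔP = (V / 6)^(1/0.63) = (101/6)^1.587.
101/6 = 16.833; 16.833^1.587 ≈ 88.37 mb.
P_c = 1010 − 88.37 = 921.63 ≈ 922 mb.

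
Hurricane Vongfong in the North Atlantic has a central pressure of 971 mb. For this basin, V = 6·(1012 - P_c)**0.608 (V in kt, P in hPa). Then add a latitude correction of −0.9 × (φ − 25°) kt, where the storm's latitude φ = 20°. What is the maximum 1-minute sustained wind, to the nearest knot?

62 kt

ΔP = 1012 − 971 = 41 mb.
41^0.608 ≈ 9.563.
V ≈ 6 × 9.563 ≈ 57.4 kt.
Latitude correction: −0.9 × (20 − 25) = 4.5 kt.
Corrected V ≈ 61.9 kt → 62 kt.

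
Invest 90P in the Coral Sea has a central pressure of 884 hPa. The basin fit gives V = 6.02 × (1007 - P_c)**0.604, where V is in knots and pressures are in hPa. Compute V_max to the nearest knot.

ΔP = 1007 − 884 = 123 hPa.
123^0.604 ≈ 18.294.
V ≈ 6.02 × 18.294 ≈ 110.1 kt.

110 kt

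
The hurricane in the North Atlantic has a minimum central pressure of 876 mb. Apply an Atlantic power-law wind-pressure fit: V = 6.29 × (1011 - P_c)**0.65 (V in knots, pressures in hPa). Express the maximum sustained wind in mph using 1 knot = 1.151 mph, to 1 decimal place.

175.6 mph

ΔP = 1011 − 876 = 135 mb.
V ≈ 6.29 × 135^0.65 = 6.29 × 24.250 ≈ 152.534 kt.
152.534 × 1.151 ≈ 175.57 mph → 175.6 mph.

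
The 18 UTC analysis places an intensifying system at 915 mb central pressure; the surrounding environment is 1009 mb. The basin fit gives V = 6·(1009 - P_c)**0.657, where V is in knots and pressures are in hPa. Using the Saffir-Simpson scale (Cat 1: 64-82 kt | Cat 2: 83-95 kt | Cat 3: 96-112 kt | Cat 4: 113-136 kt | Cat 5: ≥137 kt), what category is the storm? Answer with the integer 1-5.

ΔP = 1009 − 915 = 94 mb.
V ≈ 6 × 94^0.657 = 6 × 19.79 ≈ 119 kt.
119 kt falls in the Category 4 band.

4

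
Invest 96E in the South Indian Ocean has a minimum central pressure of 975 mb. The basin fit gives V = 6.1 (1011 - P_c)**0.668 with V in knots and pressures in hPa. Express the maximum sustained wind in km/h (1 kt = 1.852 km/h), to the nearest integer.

ΔP = 1011 − 975 = 36 mb.
V ≈ 6.1 × 36^0.668 = 6.1 × 10.955 ≈ 66.825 kt.
66.825 × 1.852 ≈ 123.76 km/h → 124 km/h.

124 km/h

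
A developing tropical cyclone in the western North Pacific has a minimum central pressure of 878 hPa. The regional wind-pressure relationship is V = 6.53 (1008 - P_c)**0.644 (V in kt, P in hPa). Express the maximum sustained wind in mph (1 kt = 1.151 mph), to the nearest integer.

173 mph

ΔP = 1008 − 878 = 130 hPa.
V ≈ 6.53 × 130^0.644 = 6.53 × 22.982 ≈ 150.070 kt.
150.070 × 1.151 ≈ 172.73 mph → 173 mph.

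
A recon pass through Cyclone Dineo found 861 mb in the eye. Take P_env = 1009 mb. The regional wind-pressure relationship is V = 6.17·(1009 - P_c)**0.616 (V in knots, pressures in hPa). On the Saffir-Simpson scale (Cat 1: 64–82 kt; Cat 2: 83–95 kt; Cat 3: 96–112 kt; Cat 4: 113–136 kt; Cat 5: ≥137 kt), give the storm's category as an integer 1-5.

ΔP = 1009 − 861 = 148 mb.
V ≈ 6.17 × 148^0.616 = 6.17 × 21.72 ≈ 134 kt.
134 kt falls in the Category 4 band.

4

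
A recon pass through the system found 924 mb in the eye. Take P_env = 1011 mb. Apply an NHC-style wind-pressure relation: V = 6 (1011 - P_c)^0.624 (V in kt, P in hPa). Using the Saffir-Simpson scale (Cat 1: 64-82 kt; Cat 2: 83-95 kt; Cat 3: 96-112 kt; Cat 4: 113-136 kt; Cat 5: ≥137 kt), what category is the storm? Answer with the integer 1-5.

ΔP = 1011 − 924 = 87 mb.
V ≈ 6 × 87^0.624 = 6 × 16.23 ≈ 97 kt.
97 kt falls in the Category 3 band.

3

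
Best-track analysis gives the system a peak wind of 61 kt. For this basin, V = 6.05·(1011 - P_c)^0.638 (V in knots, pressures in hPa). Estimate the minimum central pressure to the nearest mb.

ΔP = (V / 6.05)^(1/0.638) = (61/6.05)^1.567.
61/6.05 = 10.083; 10.083^1.567 ≈ 37.41 mb.
P_c = 1011 − 37.41 = 973.59 ≈ 974 mb.

974 mb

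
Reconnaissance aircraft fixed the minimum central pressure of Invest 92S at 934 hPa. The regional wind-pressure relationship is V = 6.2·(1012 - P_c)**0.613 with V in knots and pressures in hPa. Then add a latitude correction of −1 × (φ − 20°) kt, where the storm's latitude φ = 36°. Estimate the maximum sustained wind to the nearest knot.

74 kt

ΔP = 1012 − 934 = 78 hPa.
78^0.613 ≈ 14.450.
V ≈ 6.2 × 14.450 ≈ 89.6 kt.
Latitude correction: −1 × (36 − 20) = -16 kt.
Corrected V ≈ 73.6 kt → 74 kt.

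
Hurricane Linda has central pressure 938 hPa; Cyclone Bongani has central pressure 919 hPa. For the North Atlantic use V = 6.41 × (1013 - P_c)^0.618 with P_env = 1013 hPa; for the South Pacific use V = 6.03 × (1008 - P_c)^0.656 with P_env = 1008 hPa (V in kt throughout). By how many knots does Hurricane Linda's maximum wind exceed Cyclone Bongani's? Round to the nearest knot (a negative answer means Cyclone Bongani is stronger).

-22 kt

Hurricane Linda: ΔP = 75; V ≈ 6.41 × 75^0.618 ≈ 92.39 kt.
Cyclone Bongani: ΔP = 89; V ≈ 6.03 × 89^0.656 ≈ 114.58 kt.
Difference ≈ 92.39 − 114.58 = -22.19 → -22 kt.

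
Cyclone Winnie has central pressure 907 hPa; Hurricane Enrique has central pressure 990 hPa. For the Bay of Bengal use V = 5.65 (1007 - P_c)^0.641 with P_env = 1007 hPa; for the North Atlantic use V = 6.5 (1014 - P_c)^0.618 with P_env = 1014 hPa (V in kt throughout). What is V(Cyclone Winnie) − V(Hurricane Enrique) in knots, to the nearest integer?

Cyclone Winnie: ΔP = 100; V ≈ 5.65 × 100^0.641 ≈ 108.16 kt.
Hurricane Enrique: ΔP = 24; V ≈ 6.5 × 24^0.618 ≈ 46.33 kt.
Difference ≈ 108.16 − 46.33 = 61.83 → 62 kt.

62 kt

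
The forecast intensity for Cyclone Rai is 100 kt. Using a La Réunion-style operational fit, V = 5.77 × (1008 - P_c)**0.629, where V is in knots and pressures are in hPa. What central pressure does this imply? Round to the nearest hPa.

ΔP = (V / 5.77)^(1/0.629) = (100/5.77)^1.590.
100/5.77 = 17.331; 17.331^1.590 ≈ 93.22 hPa.
P_c = 1008 − 93.22 = 914.78 ≈ 915 hPa.

915 hPa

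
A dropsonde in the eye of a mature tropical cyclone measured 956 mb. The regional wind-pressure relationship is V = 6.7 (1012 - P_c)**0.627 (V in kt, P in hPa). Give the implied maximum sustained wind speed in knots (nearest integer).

84 kt

ΔP = 1012 − 956 = 56 mb.
56^0.627 ≈ 12.477.
V ≈ 6.7 × 12.477 ≈ 83.6 kt.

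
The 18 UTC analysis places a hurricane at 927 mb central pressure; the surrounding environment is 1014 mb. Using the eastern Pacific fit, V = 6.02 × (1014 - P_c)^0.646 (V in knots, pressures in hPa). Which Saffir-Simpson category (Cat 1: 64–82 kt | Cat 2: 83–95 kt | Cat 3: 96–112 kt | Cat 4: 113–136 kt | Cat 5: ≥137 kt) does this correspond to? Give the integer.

3

ΔP = 1014 − 927 = 87 mb.
V ≈ 6.02 × 87^0.646 = 6.02 × 17.90 ≈ 108 kt.
108 kt falls in the Category 3 band.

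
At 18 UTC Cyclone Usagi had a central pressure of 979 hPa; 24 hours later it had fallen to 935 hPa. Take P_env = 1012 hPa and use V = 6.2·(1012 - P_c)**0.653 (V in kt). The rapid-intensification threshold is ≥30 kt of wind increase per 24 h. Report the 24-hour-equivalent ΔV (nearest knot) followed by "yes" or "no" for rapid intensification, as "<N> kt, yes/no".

V₁: ΔP = 33, V ≈ 6.2 × 33^0.653 ≈ 60.81 kt.
V₂: ΔP = 77, V ≈ 6.2 × 77^0.653 ≈ 105.75 kt.
ΔV over 24 h = 44.94 kt → 24 h equivalent = 44.94 × 24/24 ≈ 44.94 kt.
45 kt ≥ 30 kt ⇒ rapid intensification.

45 kt, yes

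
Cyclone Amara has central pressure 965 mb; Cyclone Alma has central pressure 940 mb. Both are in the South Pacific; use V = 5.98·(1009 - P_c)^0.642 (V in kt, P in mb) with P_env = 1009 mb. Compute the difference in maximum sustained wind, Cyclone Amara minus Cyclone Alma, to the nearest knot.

-23 kt

Cyclone Amara: ΔP = 44; V ≈ 5.98 × 44^0.642 ≈ 67.89 kt.
Cyclone Alma: ΔP = 69; V ≈ 5.98 × 69^0.642 ≈ 90.62 kt.
Difference ≈ 67.89 − 90.62 = -22.73 → -23 kt.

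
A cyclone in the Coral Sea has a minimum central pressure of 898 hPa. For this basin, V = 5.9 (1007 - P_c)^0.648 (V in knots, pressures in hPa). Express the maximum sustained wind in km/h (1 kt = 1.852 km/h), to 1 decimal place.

228.4 km/h

ΔP = 1007 − 898 = 109 hPa.
V ≈ 5.9 × 109^0.648 = 5.9 × 20.905 ≈ 123.340 kt.
123.340 × 1.852 ≈ 228.43 km/h → 228.4 km/h.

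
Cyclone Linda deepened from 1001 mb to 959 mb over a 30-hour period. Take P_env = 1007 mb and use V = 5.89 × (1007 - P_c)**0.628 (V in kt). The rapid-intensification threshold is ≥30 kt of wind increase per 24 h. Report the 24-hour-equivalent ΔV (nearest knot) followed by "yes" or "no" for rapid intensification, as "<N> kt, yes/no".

V₁: ΔP = 6, V ≈ 5.89 × 6^0.628 ≈ 18.15 kt.
V₂: ΔP = 48, V ≈ 5.89 × 48^0.628 ≈ 66.98 kt.
ΔV over 30 h = 48.83 kt → 24 h equivalent = 48.83 × 24/30 ≈ 39.06 kt.
39 kt ≥ 30 kt ⇒ rapid intensification.

39 kt, yes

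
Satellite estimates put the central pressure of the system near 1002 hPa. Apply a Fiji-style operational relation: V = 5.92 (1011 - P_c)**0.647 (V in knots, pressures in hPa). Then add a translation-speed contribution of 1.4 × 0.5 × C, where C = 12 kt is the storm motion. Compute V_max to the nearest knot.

33 kt

ΔP = 1011 − 1002 = 9 hPa.
9^0.647 ≈ 4.144.
V ≈ 5.92 × 4.144 ≈ 24.5 kt.
Translation term: 1.4 × 0.5 × 12 = 8.4 kt.
Corrected V ≈ 32.9 kt → 33 kt.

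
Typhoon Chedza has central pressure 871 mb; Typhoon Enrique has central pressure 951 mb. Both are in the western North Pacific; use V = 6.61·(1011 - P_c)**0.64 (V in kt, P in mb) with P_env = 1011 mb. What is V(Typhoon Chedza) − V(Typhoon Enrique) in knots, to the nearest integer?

65 kt

Typhoon Chedza: ΔP = 140; V ≈ 6.61 × 140^0.64 ≈ 156.22 kt.
Typhoon Enrique: ΔP = 60; V ≈ 6.61 × 60^0.64 ≈ 90.83 kt.
Difference ≈ 156.22 − 90.83 = 65.39 → 65 kt.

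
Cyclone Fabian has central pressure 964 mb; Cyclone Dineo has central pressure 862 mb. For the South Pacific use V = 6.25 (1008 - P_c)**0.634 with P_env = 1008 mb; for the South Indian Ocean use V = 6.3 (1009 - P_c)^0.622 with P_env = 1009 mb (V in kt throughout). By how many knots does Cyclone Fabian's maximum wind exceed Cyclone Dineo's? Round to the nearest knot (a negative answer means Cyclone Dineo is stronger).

-72 kt

Cyclone Fabian: ΔP = 44; V ≈ 6.25 × 44^0.634 ≈ 68.84 kt.
Cyclone Dineo: ΔP = 147; V ≈ 6.3 × 147^0.622 ≈ 140.41 kt.
Difference ≈ 68.84 − 140.41 = -71.57 → -72 kt.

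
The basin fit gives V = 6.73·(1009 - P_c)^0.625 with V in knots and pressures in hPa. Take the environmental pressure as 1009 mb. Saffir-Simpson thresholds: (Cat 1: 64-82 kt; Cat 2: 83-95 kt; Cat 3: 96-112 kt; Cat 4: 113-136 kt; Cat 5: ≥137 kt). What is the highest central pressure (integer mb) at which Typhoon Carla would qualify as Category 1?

972 mb

Category 1 begins at V = 64 kt.
Required ΔP = (64/6.73)^(1/0.625) = 9.510^1.600 ≈ 36.73 mb.
P_c ≤ 1009 − 36.73 = 972.27, so the highest integer P_c is 972 mb.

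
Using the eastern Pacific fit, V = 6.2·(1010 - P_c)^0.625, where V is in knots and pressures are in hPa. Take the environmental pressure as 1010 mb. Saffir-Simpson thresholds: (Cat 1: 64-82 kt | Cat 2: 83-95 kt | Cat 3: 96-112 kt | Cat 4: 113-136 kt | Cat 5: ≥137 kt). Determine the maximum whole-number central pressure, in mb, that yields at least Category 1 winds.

968 mb

Category 1 begins at V = 64 kt.
Required ΔP = (64/6.2)^(1/0.625) = 10.323^1.600 ≈ 41.89 mb.
P_c ≤ 1010 − 41.89 = 968.11, so the highest integer P_c is 968 mb.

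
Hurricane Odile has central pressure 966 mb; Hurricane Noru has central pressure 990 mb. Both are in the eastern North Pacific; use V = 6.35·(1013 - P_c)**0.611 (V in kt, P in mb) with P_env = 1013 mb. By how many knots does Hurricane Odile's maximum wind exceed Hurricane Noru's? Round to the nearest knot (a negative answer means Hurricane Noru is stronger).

24 kt

Hurricane Odile: ΔP = 47; V ≈ 6.35 × 47^0.611 ≈ 66.75 kt.
Hurricane Noru: ΔP = 23; V ≈ 6.35 × 23^0.611 ≈ 43.13 kt.
Difference ≈ 66.75 − 43.13 = 23.62 → 24 kt.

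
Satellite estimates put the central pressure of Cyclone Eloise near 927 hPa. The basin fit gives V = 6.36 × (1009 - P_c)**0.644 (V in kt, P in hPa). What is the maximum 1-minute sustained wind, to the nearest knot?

109 kt

ΔP = 1009 − 927 = 82 hPa.
82^0.644 ≈ 17.080.
V ≈ 6.36 × 17.080 ≈ 108.6 kt.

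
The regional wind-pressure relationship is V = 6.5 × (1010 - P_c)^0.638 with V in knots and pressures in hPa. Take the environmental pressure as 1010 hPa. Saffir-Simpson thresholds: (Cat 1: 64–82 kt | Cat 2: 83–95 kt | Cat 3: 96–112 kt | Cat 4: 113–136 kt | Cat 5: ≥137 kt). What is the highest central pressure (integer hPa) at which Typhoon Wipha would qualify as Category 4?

Category 4 begins at V = 113 kt.
Required ΔP = (113/6.5)^(1/0.638) = 17.385^1.567 ≈ 87.87 hPa.
P_c ≤ 1010 − 87.87 = 922.13, so the highest integer P_c is 922 hPa.

922 hPa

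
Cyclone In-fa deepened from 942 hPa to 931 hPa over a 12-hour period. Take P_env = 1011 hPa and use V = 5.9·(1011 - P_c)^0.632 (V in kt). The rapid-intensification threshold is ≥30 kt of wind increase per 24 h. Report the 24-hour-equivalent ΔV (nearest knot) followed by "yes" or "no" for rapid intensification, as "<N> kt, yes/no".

17 kt, no

V₁: ΔP = 69, V ≈ 5.9 × 69^0.632 ≈ 85.70 kt.
V₂: ΔP = 80, V ≈ 5.9 × 80^0.632 ≈ 94.10 kt.
ΔV over 12 h = 8.40 kt → 24 h equivalent = 8.40 × 24/12 ≈ 16.80 kt.
17 kt < 30 kt ⇒ not rapid intensification.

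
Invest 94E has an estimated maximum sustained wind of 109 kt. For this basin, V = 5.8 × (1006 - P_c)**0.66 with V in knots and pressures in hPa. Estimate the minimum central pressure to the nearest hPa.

ΔP = (V / 5.8)^(1/0.66) = (109/5.8)^1.515.
109/5.8 = 18.793; 18.793^1.515 ≈ 85.17 hPa.
P_c = 1006 − 85.17 = 920.83 ≈ 921 hPa.

921 hPa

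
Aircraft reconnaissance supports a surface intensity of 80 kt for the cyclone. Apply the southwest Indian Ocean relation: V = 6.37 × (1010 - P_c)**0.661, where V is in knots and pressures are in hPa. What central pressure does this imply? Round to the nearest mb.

964 mb

ΔP = (V / 6.37)^(1/0.661) = (80/6.37)^1.513.
80/6.37 = 12.559; 12.559^1.513 ≈ 45.98 mb.
P_c = 1010 − 45.98 = 964.02 ≈ 964 mb.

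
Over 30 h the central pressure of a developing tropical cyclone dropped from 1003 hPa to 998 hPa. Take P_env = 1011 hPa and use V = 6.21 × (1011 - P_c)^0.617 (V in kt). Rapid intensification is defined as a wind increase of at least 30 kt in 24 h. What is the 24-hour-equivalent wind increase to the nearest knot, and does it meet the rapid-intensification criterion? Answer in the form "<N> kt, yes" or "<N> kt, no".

V₁: ΔP = 8, V ≈ 6.21 × 8^0.617 ≈ 22.40 kt.
V₂: ΔP = 13, V ≈ 6.21 × 13^0.617 ≈ 30.23 kt.
ΔV over 30 h = 7.83 kt → 24 h equivalent = 7.83 × 24/30 ≈ 6.26 kt.
6 kt < 30 kt ⇒ not rapid intensification.

6 kt, no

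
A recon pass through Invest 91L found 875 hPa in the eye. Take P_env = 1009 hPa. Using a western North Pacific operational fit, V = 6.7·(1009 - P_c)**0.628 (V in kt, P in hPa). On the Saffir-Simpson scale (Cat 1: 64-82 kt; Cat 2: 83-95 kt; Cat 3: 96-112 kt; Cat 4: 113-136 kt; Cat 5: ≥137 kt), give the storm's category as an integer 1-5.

5

ΔP = 1009 − 875 = 134 hPa.
V ≈ 6.7 × 134^0.628 = 6.7 × 21.67 ≈ 145 kt.
145 kt falls in the Category 5 band.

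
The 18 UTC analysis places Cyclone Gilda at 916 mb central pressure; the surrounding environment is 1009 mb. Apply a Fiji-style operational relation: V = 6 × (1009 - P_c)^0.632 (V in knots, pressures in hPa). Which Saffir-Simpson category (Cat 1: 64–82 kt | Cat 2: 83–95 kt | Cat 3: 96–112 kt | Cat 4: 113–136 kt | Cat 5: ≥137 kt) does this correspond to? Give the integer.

ΔP = 1009 − 916 = 93 mb.
V ≈ 6 × 93^0.632 = 6 × 17.54 ≈ 105 kt.
105 kt falls in the Category 3 band.

3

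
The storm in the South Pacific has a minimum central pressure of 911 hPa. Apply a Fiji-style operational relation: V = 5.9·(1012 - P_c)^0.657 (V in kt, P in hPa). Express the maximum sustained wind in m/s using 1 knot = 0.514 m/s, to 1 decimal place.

62.9 m/s

ΔP = 1012 − 911 = 101 hPa.
V ≈ 5.9 × 101^0.657 = 5.9 × 20.741 ≈ 122.375 kt.
122.375 × 0.514 ≈ 62.90 m/s → 62.9 m/s.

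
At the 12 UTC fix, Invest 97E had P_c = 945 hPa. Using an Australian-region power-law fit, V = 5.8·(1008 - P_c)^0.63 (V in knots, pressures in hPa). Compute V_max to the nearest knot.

ΔP = 1008 − 945 = 63 hPa.
63^0.63 ≈ 13.601.
V ≈ 5.8 × 13.601 ≈ 78.9 kt.

79 kt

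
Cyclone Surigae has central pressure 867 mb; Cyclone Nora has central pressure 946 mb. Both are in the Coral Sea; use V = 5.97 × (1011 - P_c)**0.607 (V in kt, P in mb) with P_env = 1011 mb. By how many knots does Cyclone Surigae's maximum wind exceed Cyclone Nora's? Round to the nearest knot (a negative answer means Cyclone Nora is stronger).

Cyclone Surigae: ΔP = 144; V ≈ 5.97 × 144^0.607 ≈ 121.93 kt.
Cyclone Nora: ΔP = 65; V ≈ 5.97 × 65^0.607 ≈ 75.23 kt.
Difference ≈ 121.93 − 75.23 = 46.70 → 47 kt.

47 kt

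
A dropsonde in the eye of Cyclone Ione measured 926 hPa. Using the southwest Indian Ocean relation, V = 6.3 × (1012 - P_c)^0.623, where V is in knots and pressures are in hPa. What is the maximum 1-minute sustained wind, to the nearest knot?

101 kt

ΔP = 1012 − 926 = 86 hPa.
86^0.623 ≈ 16.040.
V ≈ 6.3 × 16.040 ≈ 101.0 kt.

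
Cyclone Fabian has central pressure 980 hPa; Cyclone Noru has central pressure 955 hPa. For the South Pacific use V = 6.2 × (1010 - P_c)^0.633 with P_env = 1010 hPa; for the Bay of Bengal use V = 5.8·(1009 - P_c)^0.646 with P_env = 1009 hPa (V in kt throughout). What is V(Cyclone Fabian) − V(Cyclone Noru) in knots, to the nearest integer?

-23 kt

Cyclone Fabian: ΔP = 30; V ≈ 6.2 × 30^0.633 ≈ 53.38 kt.
Cyclone Noru: ΔP = 54; V ≈ 5.8 × 54^0.646 ≈ 76.31 kt.
Difference ≈ 53.38 − 76.31 = -22.93 → -23 kt.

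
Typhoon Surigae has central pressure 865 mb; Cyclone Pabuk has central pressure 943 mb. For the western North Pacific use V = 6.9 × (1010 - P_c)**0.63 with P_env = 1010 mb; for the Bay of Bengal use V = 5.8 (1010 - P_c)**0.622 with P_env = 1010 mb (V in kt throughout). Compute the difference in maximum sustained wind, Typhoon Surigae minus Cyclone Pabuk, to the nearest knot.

79 kt

Typhoon Surigae: ΔP = 145; V ≈ 6.9 × 145^0.63 ≈ 158.68 kt.
Cyclone Pabuk: ΔP = 67; V ≈ 5.8 × 67^0.622 ≈ 79.30 kt.
Difference ≈ 158.68 − 79.30 = 79.38 → 79 kt.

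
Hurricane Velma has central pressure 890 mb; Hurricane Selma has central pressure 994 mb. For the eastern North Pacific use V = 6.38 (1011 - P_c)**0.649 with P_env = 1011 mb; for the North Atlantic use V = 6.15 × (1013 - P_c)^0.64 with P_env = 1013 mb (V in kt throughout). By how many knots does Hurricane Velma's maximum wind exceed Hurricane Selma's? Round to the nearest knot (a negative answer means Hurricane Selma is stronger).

Hurricane Velma: ΔP = 121; V ≈ 6.38 × 121^0.649 ≈ 143.40 kt.
Hurricane Selma: ΔP = 19; V ≈ 6.15 × 19^0.64 ≈ 40.48 kt.
Difference ≈ 143.40 − 40.48 = 102.92 → 103 kt.

103 kt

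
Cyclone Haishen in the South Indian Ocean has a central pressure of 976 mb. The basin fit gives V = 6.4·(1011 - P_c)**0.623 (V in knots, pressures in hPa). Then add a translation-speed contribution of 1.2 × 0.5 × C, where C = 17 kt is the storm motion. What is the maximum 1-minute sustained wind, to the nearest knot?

ΔP = 1011 − 976 = 35 mb.
35^0.623 ≈ 9.161.
V ≈ 6.4 × 9.161 ≈ 58.6 kt.
Translation term: 1.2 × 0.5 × 17 = 10.2 kt.
Corrected V ≈ 68.8 kt → 69 kt.

69 kt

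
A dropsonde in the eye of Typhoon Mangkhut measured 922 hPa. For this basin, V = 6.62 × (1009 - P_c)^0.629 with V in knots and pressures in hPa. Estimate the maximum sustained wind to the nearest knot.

ΔP = 1009 − 922 = 87 hPa.
87^0.629 ≈ 16.594.
V ≈ 6.62 × 16.594 ≈ 109.9 kt.

110 kt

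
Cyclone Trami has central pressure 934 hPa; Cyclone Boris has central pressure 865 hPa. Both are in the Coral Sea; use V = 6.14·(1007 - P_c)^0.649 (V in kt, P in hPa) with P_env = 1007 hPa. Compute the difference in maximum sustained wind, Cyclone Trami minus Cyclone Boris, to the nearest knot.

Cyclone Trami: ΔP = 73; V ≈ 6.14 × 73^0.649 ≈ 99.42 kt.
Cyclone Boris: ΔP = 142; V ≈ 6.14 × 142^0.649 ≈ 153.11 kt.
Difference ≈ 99.42 − 153.11 = -53.69 → -54 kt.

-54 kt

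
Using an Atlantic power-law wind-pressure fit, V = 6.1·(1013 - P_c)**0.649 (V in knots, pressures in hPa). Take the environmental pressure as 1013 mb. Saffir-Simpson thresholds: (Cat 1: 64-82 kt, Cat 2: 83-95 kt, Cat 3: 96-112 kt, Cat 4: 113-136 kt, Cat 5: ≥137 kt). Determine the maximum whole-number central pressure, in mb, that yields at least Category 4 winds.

Category 4 begins at V = 113 kt.
Required ΔP = (113/6.1)^(1/0.649) = 18.525^1.541 ≈ 89.82 mb.
P_c ≤ 1013 − 89.82 = 923.18, so the highest integer P_c is 923 mb.

923 mb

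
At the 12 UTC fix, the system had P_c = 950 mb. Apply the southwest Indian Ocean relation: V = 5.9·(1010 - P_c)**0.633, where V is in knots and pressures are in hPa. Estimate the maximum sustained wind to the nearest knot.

ΔP = 1010 − 950 = 60 mb.
60^0.633 ≈ 13.353.
V ≈ 5.9 × 13.353 ≈ 78.8 kt.

79 kt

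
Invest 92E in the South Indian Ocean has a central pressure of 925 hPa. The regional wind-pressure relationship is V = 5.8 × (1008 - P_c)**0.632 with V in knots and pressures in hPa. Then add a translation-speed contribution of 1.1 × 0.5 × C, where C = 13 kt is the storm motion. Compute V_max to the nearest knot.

ΔP = 1008 − 925 = 83 hPa.
83^0.632 ≈ 16.325.
V ≈ 5.8 × 16.325 ≈ 94.7 kt.
Translation term: 1.1 × 0.5 × 13 = 7.15 kt.
Corrected V ≈ 101.85 kt → 102 kt.

102 kt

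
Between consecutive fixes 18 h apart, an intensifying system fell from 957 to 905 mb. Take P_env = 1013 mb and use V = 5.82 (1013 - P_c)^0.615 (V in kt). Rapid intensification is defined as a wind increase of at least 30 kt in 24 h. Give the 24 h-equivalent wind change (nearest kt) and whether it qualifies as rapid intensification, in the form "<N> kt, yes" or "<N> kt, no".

46 kt, yes

V₁: ΔP = 56, V ≈ 5.82 × 56^0.615 ≈ 69.19 kt.
V₂: ΔP = 108, V ≈ 5.82 × 108^0.615 ≈ 103.63 kt.
ΔV over 18 h = 34.44 kt → 24 h equivalent = 34.44 × 24/18 ≈ 45.92 kt.
46 kt ≥ 30 kt ⇒ rapid intensification.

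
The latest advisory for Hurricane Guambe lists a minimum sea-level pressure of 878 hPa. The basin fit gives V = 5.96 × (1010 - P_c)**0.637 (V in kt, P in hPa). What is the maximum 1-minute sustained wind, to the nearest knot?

134 kt

ΔP = 1010 − 878 = 132 hPa.
132^0.637 ≈ 22.429.
V ≈ 5.96 × 22.429 ≈ 133.7 kt.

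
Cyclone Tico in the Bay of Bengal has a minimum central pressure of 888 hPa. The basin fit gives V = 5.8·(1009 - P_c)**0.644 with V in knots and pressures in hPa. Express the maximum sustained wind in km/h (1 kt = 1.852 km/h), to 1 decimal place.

235.7 km/h

ΔP = 1009 − 888 = 121 hPa.
V ≈ 5.8 × 121^0.644 = 5.8 × 21.944 ≈ 127.275 kt.
127.275 × 1.852 ≈ 235.71 km/h → 235.7 km/h.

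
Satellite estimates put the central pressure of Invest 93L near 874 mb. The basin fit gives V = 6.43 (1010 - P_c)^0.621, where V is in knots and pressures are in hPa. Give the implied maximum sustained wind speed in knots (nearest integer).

136 kt

ΔP = 1010 − 874 = 136 mb.
136^0.621 ≈ 21.131.
V ≈ 6.43 × 21.131 ≈ 135.9 kt.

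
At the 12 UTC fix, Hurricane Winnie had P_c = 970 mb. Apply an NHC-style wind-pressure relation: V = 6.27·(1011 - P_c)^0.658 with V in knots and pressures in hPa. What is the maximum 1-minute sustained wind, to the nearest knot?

ΔP = 1011 − 970 = 41 mb.
41^0.658 ≈ 11.514.
V ≈ 6.27 × 11.514 ≈ 72.2 kt.

72 kt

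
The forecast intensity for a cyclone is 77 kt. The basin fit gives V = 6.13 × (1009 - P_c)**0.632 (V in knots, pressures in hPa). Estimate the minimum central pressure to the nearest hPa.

954 hPa

ΔP = (V / 6.13)^(1/0.632) = (77/6.13)^1.582.
77/6.13 = 12.561; 12.561^1.582 ≈ 54.82 hPa.
P_c = 1009 − 54.82 = 954.18 ≈ 954 hPa.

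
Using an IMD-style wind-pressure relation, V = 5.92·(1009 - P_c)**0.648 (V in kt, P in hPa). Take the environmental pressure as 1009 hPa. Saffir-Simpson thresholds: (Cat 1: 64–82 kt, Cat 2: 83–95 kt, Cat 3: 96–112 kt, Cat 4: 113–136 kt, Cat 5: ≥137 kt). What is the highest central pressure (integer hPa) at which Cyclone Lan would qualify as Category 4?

Category 4 begins at V = 113 kt.
Required ΔP = (113/5.92)^(1/0.648) = 19.088^1.543 ≈ 94.73 hPa.
P_c ≤ 1009 − 94.73 = 914.27, so the highest integer P_c is 914 hPa.

914 hPa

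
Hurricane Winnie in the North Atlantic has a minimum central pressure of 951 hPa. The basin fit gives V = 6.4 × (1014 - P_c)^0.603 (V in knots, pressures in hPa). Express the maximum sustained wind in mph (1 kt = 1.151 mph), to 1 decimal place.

ΔP = 1014 − 951 = 63 hPa.
V ≈ 6.4 × 63^0.603 = 6.4 × 12.162 ≈ 77.836 kt.
77.836 × 1.151 ≈ 89.59 mph → 89.6 mph.

89.6 mph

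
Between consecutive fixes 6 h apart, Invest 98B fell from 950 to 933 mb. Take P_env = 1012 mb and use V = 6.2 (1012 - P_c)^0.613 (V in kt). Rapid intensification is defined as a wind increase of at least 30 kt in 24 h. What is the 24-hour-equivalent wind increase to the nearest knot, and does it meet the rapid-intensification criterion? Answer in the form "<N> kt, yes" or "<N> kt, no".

50 kt, yes

V₁: ΔP = 62, V ≈ 6.2 × 62^0.613 ≈ 77.83 kt.
V₂: ΔP = 79, V ≈ 6.2 × 79^0.613 ≈ 90.29 kt.
ΔV over 6 h = 12.46 kt → 24 h equivalent = 12.46 × 24/6 ≈ 49.84 kt.
50 kt ≥ 30 kt ⇒ rapid intensification.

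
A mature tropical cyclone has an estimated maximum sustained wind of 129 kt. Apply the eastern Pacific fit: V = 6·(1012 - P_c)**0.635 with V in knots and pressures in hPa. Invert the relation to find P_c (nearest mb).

887 mb

ΔP = (V / 6)^(1/0.635) = (129/6)^1.575.
129/6 = 21.500; 21.500^1.575 ≈ 125.41 mb.
P_c = 1012 − 125.41 = 886.59 ≈ 887 mb.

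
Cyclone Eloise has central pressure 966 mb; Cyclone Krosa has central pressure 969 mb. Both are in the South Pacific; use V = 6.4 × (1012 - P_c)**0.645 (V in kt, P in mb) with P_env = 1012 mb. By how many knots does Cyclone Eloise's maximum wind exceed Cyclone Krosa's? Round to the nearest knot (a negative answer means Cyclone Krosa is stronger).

Cyclone Eloise: ΔP = 46; V ≈ 6.4 × 46^0.645 ≈ 75.62 kt.
Cyclone Krosa: ΔP = 43; V ≈ 6.4 × 43^0.645 ≈ 72.40 kt.
Difference ≈ 75.62 − 72.40 = 3.22 → 3 kt.

3 kt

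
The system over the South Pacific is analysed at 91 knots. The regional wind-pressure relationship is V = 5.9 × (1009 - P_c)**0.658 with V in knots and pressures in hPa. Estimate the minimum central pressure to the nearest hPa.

945 hPa

ΔP = (V / 5.9)^(1/0.658) = (91/5.9)^1.520.
91/5.9 = 15.424; 15.424^1.520 ≈ 63.94 hPa.
P_c = 1009 − 63.94 = 945.06 ≈ 945 hPa.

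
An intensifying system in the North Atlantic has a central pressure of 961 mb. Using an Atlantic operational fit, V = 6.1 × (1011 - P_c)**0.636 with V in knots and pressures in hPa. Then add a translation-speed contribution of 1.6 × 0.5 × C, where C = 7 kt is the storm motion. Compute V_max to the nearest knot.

ΔP = 1011 − 961 = 50 mb.
50^0.636 ≈ 12.038.
V ≈ 6.1 × 12.038 ≈ 73.4 kt.
Translation term: 1.6 × 0.5 × 7 = 5.6 kt.
Corrected V ≈ 79 kt → 79 kt.

79 kt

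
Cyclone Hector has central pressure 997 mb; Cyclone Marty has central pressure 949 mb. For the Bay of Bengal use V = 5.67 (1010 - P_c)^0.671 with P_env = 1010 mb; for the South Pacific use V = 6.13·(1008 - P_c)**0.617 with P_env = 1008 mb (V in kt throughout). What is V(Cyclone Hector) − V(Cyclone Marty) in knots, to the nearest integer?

-44 kt

Cyclone Hector: ΔP = 13; V ≈ 5.67 × 13^0.671 ≈ 31.70 kt.
Cyclone Marty: ΔP = 59; V ≈ 6.13 × 59^0.617 ≈ 75.87 kt.
Difference ≈ 31.70 − 75.87 = -44.17 → -44 kt.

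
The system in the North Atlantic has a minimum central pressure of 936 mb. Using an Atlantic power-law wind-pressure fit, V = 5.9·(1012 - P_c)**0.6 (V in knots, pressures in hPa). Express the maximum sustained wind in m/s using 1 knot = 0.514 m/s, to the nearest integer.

41 m/s

ΔP = 1012 − 936 = 76 mb.
V ≈ 5.9 × 76^0.6 = 5.9 × 13.443 ≈ 79.312 kt.
79.312 × 0.514 ≈ 40.77 m/s → 41 m/s.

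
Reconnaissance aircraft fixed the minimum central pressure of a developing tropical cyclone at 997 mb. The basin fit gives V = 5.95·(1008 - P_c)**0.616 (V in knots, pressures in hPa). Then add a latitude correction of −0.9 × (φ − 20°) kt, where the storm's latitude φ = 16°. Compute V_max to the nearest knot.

ΔP = 1008 − 997 = 11 mb.
11^0.616 ≈ 4.380.
V ≈ 5.95 × 4.380 ≈ 26.1 kt.
Latitude correction: −0.9 × (16 − 20) = 3.6 kt.
Corrected V ≈ 29.7 kt → 30 kt.

30 kt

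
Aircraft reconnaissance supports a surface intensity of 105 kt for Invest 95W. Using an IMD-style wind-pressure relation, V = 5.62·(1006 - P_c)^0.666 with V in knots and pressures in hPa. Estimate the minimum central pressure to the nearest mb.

925 mb

ΔP = (V / 5.62)^(1/0.666) = (105/5.62)^1.502.
105/5.62 = 18.683; 18.683^1.502 ≈ 81.11 mb.
P_c = 1006 − 81.11 = 924.89 ≈ 925 mb.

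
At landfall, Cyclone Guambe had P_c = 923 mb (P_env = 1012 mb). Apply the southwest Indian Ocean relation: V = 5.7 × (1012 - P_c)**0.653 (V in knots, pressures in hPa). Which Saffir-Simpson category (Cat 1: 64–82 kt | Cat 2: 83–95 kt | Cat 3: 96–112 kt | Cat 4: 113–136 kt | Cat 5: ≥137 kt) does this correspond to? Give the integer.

3

ΔP = 1012 − 923 = 89 mb.
V ≈ 5.7 × 89^0.653 = 5.7 × 18.75 ≈ 107 kt.
107 kt falls in the Category 3 band.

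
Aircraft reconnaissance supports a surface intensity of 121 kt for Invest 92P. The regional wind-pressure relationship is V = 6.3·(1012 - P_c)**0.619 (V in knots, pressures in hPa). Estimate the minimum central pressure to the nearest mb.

ΔP = (V / 6.3)^(1/0.619) = (121/6.3)^1.616.
121/6.3 = 19.206; 19.206^1.616 ≈ 118.42 mb.
P_c = 1012 − 118.42 = 893.58 ≈ 894 mb.

894 mb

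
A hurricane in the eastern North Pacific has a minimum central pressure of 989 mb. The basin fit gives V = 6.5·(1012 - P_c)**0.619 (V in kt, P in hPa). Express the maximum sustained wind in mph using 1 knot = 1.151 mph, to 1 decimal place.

ΔP = 1012 − 989 = 23 mb.
V ≈ 6.5 × 23^0.619 = 6.5 × 6.965 ≈ 45.271 kt.
45.271 × 1.151 ≈ 52.11 mph → 52.1 mph.

52.1 mph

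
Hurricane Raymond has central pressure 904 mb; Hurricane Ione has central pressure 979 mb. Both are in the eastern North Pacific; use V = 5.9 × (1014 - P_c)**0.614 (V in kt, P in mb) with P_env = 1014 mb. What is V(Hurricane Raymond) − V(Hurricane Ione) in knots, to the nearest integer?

Hurricane Raymond: ΔP = 110; V ≈ 5.9 × 110^0.614 ≈ 105.75 kt.
Hurricane Ione: ΔP = 35; V ≈ 5.9 × 35^0.614 ≈ 52.35 kt.
Difference ≈ 105.75 − 52.35 = 53.40 → 53 kt.

53 kt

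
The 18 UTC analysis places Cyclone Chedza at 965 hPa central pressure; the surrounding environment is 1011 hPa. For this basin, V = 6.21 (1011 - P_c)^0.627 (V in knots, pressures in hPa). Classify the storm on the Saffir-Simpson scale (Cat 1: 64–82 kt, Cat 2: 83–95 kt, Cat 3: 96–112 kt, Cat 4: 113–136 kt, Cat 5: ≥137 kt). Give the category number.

ΔP = 1011 − 965 = 46 hPa.
V ≈ 6.21 × 46^0.627 = 6.21 × 11.03 ≈ 68 kt.
68 kt falls in the Category 1 band.

1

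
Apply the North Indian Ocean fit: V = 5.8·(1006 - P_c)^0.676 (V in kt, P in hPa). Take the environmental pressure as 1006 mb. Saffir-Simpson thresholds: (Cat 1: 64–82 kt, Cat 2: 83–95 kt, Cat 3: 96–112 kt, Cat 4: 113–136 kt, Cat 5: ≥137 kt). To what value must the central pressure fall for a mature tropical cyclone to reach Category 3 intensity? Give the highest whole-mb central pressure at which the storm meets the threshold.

942 mb

Category 3 begins at V = 96 kt.
Required ΔP = (96/5.8)^(1/0.676) = 16.552^1.479 ≈ 63.54 mb.
P_c ≤ 1006 − 63.54 = 942.46, so the highest integer P_c is 942 mb.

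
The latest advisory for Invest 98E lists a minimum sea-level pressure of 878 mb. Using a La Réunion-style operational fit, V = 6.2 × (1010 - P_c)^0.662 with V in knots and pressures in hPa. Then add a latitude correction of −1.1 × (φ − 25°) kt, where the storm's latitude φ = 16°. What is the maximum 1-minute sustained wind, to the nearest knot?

ΔP = 1010 − 878 = 132 mb.
132^0.662 ≈ 25.341.
V ≈ 6.2 × 25.341 ≈ 157.1 kt.
Latitude correction: −1.1 × (16 − 25) = 9.9 kt.
Corrected V ≈ 167 kt → 167 kt.

167 kt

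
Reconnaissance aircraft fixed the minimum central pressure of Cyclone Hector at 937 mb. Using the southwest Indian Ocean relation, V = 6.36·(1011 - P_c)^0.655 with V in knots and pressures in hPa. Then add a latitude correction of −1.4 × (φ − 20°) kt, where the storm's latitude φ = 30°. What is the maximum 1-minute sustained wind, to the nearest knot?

ΔP = 1011 − 937 = 74 mb.
74^0.655 ≈ 16.763.
V ≈ 6.36 × 16.763 ≈ 106.6 kt.
Latitude correction: −1.4 × (30 − 20) = -14 kt.
Corrected V ≈ 92.6 kt → 93 kt.

93 kt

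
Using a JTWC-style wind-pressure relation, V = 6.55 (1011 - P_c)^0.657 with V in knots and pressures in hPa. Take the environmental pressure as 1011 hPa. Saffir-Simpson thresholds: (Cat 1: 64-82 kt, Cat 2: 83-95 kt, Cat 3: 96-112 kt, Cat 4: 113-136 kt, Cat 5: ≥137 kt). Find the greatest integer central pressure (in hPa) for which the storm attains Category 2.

Category 2 begins at V = 83 kt.
Required ΔP = (83/6.55)^(1/0.657) = 12.672^1.522 ≈ 47.71 hPa.
P_c ≤ 1011 − 47.71 = 963.29, so the highest integer P_c is 963 hPa.

963 hPa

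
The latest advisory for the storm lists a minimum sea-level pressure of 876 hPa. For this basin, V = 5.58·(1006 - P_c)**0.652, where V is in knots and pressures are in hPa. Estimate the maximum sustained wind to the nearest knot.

ΔP = 1006 − 876 = 130 hPa.
130^0.652 ≈ 23.894.
V ≈ 5.58 × 23.894 ≈ 133.3 kt.

133 kt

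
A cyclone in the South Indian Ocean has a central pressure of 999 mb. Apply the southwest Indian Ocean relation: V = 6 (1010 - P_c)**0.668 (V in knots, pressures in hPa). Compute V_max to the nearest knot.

30 kt

ΔP = 1010 − 999 = 11 mb.
11^0.668 ≈ 4.962.
V ≈ 6 × 4.962 ≈ 29.8 kt.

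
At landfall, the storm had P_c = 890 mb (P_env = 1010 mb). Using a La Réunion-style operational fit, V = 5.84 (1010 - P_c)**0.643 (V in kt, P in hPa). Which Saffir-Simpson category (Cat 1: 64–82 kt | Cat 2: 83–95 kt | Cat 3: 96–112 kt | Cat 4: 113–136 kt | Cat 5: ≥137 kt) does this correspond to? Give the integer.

ΔP = 1010 − 890 = 120 mb.
V ≈ 5.84 × 120^0.643 = 5.84 × 21.72 ≈ 127 kt.
127 kt falls in the Category 4 band.

4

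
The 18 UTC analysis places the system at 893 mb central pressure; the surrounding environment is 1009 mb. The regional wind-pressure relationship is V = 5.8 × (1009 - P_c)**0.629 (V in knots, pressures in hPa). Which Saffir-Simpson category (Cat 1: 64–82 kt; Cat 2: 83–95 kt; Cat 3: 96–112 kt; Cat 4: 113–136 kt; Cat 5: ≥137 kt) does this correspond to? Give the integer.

4

ΔP = 1009 − 893 = 116 mb.
V ≈ 5.8 × 116^0.629 = 5.8 × 19.89 ≈ 115 kt.
115 kt falls in the Category 4 band.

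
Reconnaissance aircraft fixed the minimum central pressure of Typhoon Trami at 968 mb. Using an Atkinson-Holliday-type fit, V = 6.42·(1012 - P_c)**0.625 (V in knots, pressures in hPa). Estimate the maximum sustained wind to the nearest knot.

ΔP = 1012 − 968 = 44 mb.
44^0.625 ≈ 10.645.
V ≈ 6.42 × 10.645 ≈ 68.3 kt.

68 kt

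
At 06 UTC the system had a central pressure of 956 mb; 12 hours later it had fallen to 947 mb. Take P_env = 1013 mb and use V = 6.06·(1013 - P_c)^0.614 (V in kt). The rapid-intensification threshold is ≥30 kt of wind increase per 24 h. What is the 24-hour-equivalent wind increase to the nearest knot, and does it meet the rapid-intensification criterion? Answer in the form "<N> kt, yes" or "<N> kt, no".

V₁: ΔP = 57, V ≈ 6.06 × 57^0.614 ≈ 72.54 kt.
V₂: ΔP = 66, V ≈ 6.06 × 66^0.614 ≈ 79.37 kt.
ΔV over 12 h = 6.83 kt → 24 h equivalent = 6.83 × 24/12 ≈ 13.66 kt.
14 kt < 30 kt ⇒ not rapid intensification.

14 kt, no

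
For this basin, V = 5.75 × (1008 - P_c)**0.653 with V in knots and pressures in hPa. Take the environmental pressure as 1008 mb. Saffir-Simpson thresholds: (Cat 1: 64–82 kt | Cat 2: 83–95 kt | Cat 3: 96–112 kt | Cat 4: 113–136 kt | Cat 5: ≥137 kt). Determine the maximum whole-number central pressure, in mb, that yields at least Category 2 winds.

Category 2 begins at V = 83 kt.
Required ΔP = (83/5.75)^(1/0.653) = 14.435^1.531 ≈ 59.64 mb.
P_c ≤ 1008 − 59.64 = 948.36, so the highest integer P_c is 948 mb.

948 mb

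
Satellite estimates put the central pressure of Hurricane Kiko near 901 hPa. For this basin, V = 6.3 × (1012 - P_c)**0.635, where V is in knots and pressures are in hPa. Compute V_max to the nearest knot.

ΔP = 1012 − 901 = 111 hPa.
111^0.635 ≈ 19.897.
V ≈ 6.3 × 19.897 ≈ 125.3 kt.

125 kt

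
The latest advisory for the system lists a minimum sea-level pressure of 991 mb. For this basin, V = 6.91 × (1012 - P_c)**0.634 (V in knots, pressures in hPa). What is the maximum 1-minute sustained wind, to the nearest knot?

48 kt

ΔP = 1012 − 991 = 21 mb.
21^0.634 ≈ 6.891.
V ≈ 6.91 × 6.891 ≈ 47.6 kt.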